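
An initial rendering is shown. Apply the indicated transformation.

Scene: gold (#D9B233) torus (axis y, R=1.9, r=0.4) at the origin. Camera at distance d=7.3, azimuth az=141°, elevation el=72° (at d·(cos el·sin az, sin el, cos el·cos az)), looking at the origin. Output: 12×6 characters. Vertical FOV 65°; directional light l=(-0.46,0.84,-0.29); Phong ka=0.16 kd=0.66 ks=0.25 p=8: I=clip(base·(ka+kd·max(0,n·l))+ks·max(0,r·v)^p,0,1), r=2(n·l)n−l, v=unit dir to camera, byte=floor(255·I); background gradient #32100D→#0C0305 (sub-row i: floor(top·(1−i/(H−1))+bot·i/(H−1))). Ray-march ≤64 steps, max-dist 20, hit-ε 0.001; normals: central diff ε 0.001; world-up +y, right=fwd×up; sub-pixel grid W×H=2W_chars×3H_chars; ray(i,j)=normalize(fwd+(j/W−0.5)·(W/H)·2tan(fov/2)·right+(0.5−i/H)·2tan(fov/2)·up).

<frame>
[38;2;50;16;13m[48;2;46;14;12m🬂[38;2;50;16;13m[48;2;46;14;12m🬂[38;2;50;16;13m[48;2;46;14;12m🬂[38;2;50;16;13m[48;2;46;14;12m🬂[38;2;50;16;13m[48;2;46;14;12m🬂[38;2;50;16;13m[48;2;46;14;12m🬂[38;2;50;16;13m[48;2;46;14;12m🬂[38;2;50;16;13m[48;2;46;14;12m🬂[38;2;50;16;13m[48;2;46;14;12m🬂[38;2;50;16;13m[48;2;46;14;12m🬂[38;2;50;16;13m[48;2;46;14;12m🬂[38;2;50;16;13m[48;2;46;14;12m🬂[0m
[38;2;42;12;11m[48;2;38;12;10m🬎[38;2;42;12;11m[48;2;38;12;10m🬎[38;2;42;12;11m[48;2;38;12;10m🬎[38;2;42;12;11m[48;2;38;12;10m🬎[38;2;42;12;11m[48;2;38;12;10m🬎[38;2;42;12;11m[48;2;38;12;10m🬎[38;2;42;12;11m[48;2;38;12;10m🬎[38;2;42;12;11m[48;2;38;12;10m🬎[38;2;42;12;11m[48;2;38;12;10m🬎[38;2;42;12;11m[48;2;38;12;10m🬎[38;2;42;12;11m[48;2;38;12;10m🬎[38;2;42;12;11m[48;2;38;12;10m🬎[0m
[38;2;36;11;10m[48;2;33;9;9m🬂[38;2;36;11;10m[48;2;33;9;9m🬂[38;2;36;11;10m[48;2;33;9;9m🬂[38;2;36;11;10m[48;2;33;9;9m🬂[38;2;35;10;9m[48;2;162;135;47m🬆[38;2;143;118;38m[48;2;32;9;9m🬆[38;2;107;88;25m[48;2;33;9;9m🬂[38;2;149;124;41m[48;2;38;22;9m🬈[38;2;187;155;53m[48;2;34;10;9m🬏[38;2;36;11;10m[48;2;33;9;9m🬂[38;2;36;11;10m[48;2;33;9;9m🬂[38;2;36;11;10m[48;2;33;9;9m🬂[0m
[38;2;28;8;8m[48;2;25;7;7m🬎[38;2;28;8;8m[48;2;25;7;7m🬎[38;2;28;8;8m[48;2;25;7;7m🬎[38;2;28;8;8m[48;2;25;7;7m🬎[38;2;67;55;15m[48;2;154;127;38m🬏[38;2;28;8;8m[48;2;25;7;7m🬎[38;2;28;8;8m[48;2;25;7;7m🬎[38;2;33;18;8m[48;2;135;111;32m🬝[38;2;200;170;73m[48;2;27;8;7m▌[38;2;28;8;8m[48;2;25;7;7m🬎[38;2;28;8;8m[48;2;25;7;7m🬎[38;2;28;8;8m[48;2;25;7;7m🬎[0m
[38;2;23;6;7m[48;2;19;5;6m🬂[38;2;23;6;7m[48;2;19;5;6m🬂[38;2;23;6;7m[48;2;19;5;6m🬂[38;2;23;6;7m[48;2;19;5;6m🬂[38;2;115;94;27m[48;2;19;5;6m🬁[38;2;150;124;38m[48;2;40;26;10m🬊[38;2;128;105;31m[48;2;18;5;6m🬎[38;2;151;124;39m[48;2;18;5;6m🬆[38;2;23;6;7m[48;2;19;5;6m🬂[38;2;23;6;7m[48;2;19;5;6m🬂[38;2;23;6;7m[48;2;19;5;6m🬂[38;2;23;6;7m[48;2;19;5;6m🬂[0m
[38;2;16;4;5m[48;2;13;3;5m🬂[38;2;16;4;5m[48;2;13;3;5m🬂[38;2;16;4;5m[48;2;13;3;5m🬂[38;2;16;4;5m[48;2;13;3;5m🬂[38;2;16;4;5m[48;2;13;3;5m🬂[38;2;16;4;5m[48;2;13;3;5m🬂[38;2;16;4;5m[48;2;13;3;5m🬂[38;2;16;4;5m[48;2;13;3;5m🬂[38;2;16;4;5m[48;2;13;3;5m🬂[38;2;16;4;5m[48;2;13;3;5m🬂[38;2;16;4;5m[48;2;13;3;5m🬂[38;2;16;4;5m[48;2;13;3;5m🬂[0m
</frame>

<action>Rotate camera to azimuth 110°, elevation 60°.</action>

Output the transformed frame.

<frame>
[38;2;50;16;13m[48;2;46;14;12m🬂[38;2;50;16;13m[48;2;46;14;12m🬂[38;2;50;16;13m[48;2;46;14;12m🬂[38;2;50;16;13m[48;2;46;14;12m🬂[38;2;50;16;13m[48;2;46;14;12m🬂[38;2;50;16;13m[48;2;46;14;12m🬂[38;2;50;16;13m[48;2;46;14;12m🬂[38;2;50;16;13m[48;2;46;14;12m🬂[38;2;50;16;13m[48;2;46;14;12m🬂[38;2;50;16;13m[48;2;46;14;12m🬂[38;2;50;16;13m[48;2;46;14;12m🬂[38;2;50;16;13m[48;2;46;14;12m🬂[0m
[38;2;42;12;11m[48;2;38;12;10m🬎[38;2;42;12;11m[48;2;38;12;10m🬎[38;2;42;12;11m[48;2;38;12;10m🬎[38;2;42;12;11m[48;2;38;12;10m🬎[38;2;42;12;11m[48;2;38;12;10m🬎[38;2;42;12;11m[48;2;38;12;10m🬎[38;2;42;12;11m[48;2;38;12;10m🬎[38;2;42;12;11m[48;2;38;12;10m🬎[38;2;42;12;11m[48;2;38;12;10m🬎[38;2;42;12;11m[48;2;38;12;10m🬎[38;2;42;12;11m[48;2;38;12;10m🬎[38;2;42;12;11m[48;2;38;12;10m🬎[0m
[38;2;36;11;10m[48;2;33;9;9m🬂[38;2;36;11;10m[48;2;33;9;9m🬂[38;2;36;11;10m[48;2;33;9;9m🬂[38;2;36;11;10m[48;2;33;9;9m🬂[38;2;35;10;9m[48;2;150;124;40m🬆[38;2;144;120;42m[48;2;32;15;8m🬆[38;2;136;114;40m[48;2;33;14;8m🬂[38;2;177;148;54m[48;2;41;25;10m🬈[38;2;178;147;46m[48;2;34;10;9m🬏[38;2;36;11;10m[48;2;33;9;9m🬂[38;2;36;11;10m[48;2;33;9;9m🬂[38;2;36;11;10m[48;2;33;9;9m🬂[0m
[38;2;28;8;8m[48;2;25;7;7m🬎[38;2;28;8;8m[48;2;25;7;7m🬎[38;2;28;8;8m[48;2;25;7;7m🬎[38;2;28;8;8m[48;2;25;7;7m🬎[38;2;59;48;13m[48;2;152;126;39m🬏[38;2;28;8;8m[48;2;25;7;7m🬎[38;2;28;8;8m[48;2;25;7;7m🬎[38;2;39;24;10m[48;2;178;151;62m🬝[38;2;185;157;68m[48;2;27;8;7m▌[38;2;28;8;8m[48;2;25;7;7m🬎[38;2;28;8;8m[48;2;25;7;7m🬎[38;2;28;8;8m[48;2;25;7;7m🬎[0m
[38;2;23;6;7m[48;2;19;5;6m🬂[38;2;23;6;7m[48;2;19;5;6m🬂[38;2;23;6;7m[48;2;19;5;6m🬂[38;2;23;6;7m[48;2;19;5;6m🬂[38;2;83;68;19m[48;2;19;5;6m🬁[38;2;168;139;46m[48;2;38;26;9m🬂[38;2;132;109;31m[48;2;18;5;6m🬎[38;2;163;138;55m[48;2;30;17;8m🬂[38;2;23;6;7m[48;2;19;5;6m🬂[38;2;23;6;7m[48;2;19;5;6m🬂[38;2;23;6;7m[48;2;19;5;6m🬂[38;2;23;6;7m[48;2;19;5;6m🬂[0m
[38;2;16;4;5m[48;2;13;3;5m🬂[38;2;16;4;5m[48;2;13;3;5m🬂[38;2;16;4;5m[48;2;13;3;5m🬂[38;2;16;4;5m[48;2;13;3;5m🬂[38;2;16;4;5m[48;2;13;3;5m🬂[38;2;16;4;5m[48;2;13;3;5m🬂[38;2;16;4;5m[48;2;13;3;5m🬂[38;2;16;4;5m[48;2;13;3;5m🬂[38;2;16;4;5m[48;2;13;3;5m🬂[38;2;16;4;5m[48;2;13;3;5m🬂[38;2;16;4;5m[48;2;13;3;5m🬂[38;2;16;4;5m[48;2;13;3;5m🬂[0m
</frame>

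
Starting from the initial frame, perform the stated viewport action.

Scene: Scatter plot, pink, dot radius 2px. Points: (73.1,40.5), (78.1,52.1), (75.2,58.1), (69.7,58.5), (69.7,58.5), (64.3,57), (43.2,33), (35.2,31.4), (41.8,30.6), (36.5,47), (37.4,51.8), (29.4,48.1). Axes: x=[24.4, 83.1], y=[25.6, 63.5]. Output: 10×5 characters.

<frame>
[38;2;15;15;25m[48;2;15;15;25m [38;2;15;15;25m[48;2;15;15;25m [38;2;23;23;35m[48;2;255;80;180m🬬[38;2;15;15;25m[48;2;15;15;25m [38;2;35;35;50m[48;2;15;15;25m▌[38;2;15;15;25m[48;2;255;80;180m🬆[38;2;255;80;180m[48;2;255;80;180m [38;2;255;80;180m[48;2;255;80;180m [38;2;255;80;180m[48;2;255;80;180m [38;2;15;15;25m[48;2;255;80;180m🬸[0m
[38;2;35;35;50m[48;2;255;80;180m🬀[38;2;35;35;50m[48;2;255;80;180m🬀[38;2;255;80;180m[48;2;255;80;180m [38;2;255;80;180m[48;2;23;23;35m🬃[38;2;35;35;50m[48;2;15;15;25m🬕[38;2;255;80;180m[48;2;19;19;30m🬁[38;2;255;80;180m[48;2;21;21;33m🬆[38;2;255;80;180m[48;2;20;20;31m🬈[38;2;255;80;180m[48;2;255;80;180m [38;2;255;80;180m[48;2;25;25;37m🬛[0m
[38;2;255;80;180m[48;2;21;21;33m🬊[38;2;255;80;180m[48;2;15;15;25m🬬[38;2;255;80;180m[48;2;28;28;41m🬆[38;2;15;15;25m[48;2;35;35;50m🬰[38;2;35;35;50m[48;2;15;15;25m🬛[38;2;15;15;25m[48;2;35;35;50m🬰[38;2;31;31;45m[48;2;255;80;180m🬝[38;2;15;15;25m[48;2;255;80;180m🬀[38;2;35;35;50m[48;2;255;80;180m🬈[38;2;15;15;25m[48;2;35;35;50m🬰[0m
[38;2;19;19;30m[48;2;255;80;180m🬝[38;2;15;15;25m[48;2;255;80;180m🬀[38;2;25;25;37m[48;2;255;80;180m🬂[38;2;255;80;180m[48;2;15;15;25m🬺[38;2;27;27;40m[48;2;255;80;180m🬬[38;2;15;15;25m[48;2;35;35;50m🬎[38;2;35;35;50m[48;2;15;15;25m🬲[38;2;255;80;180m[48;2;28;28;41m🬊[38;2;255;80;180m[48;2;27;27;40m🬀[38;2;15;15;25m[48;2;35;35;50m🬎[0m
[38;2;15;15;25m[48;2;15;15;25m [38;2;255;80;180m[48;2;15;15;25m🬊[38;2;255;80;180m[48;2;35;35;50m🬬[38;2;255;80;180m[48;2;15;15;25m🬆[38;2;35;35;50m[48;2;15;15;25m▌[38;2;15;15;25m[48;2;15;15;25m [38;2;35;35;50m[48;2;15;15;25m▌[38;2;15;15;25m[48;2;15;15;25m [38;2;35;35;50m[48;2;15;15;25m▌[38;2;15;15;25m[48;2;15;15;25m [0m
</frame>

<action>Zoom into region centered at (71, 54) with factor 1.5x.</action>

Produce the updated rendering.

<frame>
[38;2;15;15;25m[48;2;15;15;25m [38;2;15;15;25m[48;2;15;15;25m [38;2;35;35;50m[48;2;15;15;25m▌[38;2;15;15;25m[48;2;15;15;25m [38;2;23;23;35m[48;2;255;80;180m🬬[38;2;15;15;25m[48;2;255;80;180m🬝[38;2;35;35;50m[48;2;15;15;25m▌[38;2;15;15;25m[48;2;15;15;25m [38;2;35;35;50m[48;2;15;15;25m▌[38;2;15;15;25m[48;2;15;15;25m [0m
[38;2;35;35;50m[48;2;15;15;25m🬂[38;2;35;35;50m[48;2;15;15;25m🬂[38;2;35;35;50m[48;2;255;80;180m🬆[38;2;255;80;180m[48;2;255;80;180m [38;2;255;80;180m[48;2;255;80;180m [38;2;255;80;180m[48;2;255;80;180m [38;2;255;80;180m[48;2;25;25;37m🬛[38;2;35;35;50m[48;2;15;15;25m🬂[38;2;35;35;50m[48;2;15;15;25m🬕[38;2;35;35;50m[48;2;15;15;25m🬂[0m
[38;2;15;15;25m[48;2;35;35;50m🬰[38;2;15;15;25m[48;2;35;35;50m🬰[38;2;255;80;180m[48;2;31;31;45m🬁[38;2;255;80;180m[48;2;21;21;33m🬆[38;2;255;80;180m[48;2;27;27;40m🬀[38;2;25;25;37m[48;2;255;80;180m🬄[38;2;255;80;180m[48;2;15;15;25m🬺[38;2;23;23;35m[48;2;255;80;180m🬬[38;2;35;35;50m[48;2;15;15;25m🬛[38;2;15;15;25m[48;2;35;35;50m🬰[0m
[38;2;15;15;25m[48;2;35;35;50m🬎[38;2;15;15;25m[48;2;35;35;50m🬎[38;2;35;35;50m[48;2;15;15;25m🬲[38;2;15;15;25m[48;2;35;35;50m🬎[38;2;35;35;50m[48;2;15;15;25m🬲[38;2;23;23;35m[48;2;255;80;180m🬺[38;2;255;80;180m[48;2;28;28;41m🬆[38;2;15;15;25m[48;2;35;35;50m🬎[38;2;35;35;50m[48;2;15;15;25m🬲[38;2;15;15;25m[48;2;35;35;50m🬎[0m
[38;2;15;15;25m[48;2;15;15;25m [38;2;15;15;25m[48;2;15;15;25m [38;2;35;35;50m[48;2;15;15;25m▌[38;2;15;15;25m[48;2;15;15;25m [38;2;28;28;41m[48;2;255;80;180m🬆[38;2;255;80;180m[48;2;15;15;25m🬺[38;2;23;23;35m[48;2;255;80;180m🬬[38;2;15;15;25m[48;2;15;15;25m [38;2;35;35;50m[48;2;15;15;25m▌[38;2;15;15;25m[48;2;15;15;25m [0m
</frame>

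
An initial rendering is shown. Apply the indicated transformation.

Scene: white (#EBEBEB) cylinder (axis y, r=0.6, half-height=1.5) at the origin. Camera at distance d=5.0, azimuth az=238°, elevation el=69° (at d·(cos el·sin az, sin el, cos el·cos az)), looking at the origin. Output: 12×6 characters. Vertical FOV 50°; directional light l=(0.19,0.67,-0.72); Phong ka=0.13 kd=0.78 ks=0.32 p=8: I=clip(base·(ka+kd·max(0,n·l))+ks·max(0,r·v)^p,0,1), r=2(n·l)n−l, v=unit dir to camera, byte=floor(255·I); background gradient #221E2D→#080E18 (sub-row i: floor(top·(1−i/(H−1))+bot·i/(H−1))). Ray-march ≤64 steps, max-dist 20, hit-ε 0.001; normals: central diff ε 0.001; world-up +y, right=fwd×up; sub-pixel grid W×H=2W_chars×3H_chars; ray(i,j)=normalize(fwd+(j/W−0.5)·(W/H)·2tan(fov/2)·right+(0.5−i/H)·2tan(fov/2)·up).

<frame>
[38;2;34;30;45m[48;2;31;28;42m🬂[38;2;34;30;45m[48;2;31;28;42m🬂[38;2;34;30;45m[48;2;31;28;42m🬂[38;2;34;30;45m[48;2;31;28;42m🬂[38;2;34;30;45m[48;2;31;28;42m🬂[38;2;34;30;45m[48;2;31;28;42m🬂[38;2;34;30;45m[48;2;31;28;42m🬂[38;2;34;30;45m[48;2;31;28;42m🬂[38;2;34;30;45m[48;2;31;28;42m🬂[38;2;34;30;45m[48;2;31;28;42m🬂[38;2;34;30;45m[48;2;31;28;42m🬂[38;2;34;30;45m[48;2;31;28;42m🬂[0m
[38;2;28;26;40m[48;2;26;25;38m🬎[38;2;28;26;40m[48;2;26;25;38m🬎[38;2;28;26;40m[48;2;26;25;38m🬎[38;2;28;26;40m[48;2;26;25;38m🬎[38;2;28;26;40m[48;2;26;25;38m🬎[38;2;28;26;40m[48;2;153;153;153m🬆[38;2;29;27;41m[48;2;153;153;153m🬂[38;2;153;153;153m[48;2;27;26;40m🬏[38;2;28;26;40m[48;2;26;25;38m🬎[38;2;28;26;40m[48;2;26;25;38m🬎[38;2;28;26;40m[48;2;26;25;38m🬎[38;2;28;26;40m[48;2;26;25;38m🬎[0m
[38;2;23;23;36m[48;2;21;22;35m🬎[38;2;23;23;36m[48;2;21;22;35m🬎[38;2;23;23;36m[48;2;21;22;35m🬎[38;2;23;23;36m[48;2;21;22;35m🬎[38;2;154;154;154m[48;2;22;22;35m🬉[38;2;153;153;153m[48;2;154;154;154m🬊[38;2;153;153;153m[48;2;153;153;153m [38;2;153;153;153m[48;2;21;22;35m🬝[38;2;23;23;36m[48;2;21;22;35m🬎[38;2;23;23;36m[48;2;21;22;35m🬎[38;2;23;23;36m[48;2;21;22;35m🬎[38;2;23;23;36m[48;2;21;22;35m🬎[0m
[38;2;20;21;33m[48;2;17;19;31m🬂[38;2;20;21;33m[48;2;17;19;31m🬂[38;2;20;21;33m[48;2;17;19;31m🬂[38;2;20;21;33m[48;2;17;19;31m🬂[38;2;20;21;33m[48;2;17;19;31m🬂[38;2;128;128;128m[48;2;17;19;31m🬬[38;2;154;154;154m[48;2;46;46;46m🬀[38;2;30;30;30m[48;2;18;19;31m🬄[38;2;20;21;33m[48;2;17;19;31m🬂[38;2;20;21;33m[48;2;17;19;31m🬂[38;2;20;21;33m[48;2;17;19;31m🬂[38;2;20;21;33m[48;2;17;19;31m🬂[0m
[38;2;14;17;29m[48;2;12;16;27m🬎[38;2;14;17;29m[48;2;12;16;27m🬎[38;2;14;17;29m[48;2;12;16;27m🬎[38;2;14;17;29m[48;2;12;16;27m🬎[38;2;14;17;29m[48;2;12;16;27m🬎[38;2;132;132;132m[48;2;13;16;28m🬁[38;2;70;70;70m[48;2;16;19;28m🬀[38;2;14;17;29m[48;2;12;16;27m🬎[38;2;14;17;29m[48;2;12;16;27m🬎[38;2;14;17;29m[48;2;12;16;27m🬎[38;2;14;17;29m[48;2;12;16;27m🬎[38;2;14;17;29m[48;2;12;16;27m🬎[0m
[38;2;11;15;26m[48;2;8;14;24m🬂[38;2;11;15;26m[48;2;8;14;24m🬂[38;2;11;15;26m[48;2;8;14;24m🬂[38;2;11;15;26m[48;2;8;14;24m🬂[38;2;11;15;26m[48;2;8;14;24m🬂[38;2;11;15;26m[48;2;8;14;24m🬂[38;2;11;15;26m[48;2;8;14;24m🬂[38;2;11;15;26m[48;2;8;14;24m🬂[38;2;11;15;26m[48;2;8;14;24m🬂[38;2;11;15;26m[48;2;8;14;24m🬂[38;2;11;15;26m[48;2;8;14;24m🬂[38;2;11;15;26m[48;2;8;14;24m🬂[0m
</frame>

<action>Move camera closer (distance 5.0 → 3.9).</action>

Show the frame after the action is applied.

<frame>
[38;2;34;30;45m[48;2;31;28;42m🬂[38;2;34;30;45m[48;2;31;28;42m🬂[38;2;34;30;45m[48;2;31;28;42m🬂[38;2;34;30;45m[48;2;31;28;42m🬂[38;2;34;30;45m[48;2;31;28;42m🬂[38;2;33;29;44m[48;2;153;153;153m🬎[38;2;33;29;44m[48;2;153;153;153m🬎[38;2;153;153;153m[48;2;32;29;43m🬏[38;2;34;30;45m[48;2;31;28;42m🬂[38;2;34;30;45m[48;2;31;28;42m🬂[38;2;34;30;45m[48;2;31;28;42m🬂[38;2;34;30;45m[48;2;31;28;42m🬂[0m
[38;2;28;26;40m[48;2;26;25;38m🬎[38;2;28;26;40m[48;2;26;25;38m🬎[38;2;28;26;40m[48;2;26;25;38m🬎[38;2;28;26;40m[48;2;26;25;38m🬎[38;2;29;27;41m[48;2;153;153;153m🬀[38;2;153;153;153m[48;2;153;153;153m [38;2;153;153;153m[48;2;153;153;153m [38;2;153;153;153m[48;2;153;153;153m [38;2;153;153;153m[48;2;27;26;40m🬓[38;2;28;26;40m[48;2;26;25;38m🬎[38;2;28;26;40m[48;2;26;25;38m🬎[38;2;28;26;40m[48;2;26;25;38m🬎[0m
[38;2;23;23;36m[48;2;21;22;35m🬎[38;2;23;23;36m[48;2;21;22;35m🬎[38;2;23;23;36m[48;2;21;22;35m🬎[38;2;23;23;36m[48;2;21;22;35m🬎[38;2;154;154;154m[48;2;21;22;35m🬬[38;2;153;153;153m[48;2;154;154;154m🬊[38;2;153;153;153m[48;2;153;153;153m [38;2;153;153;153m[48;2;153;153;153m [38;2;153;153;153m[48;2;22;22;35m🬄[38;2;23;23;36m[48;2;21;22;35m🬎[38;2;23;23;36m[48;2;21;22;35m🬎[38;2;23;23;36m[48;2;21;22;35m🬎[0m
[38;2;20;21;33m[48;2;17;19;31m🬂[38;2;20;21;33m[48;2;17;19;31m🬂[38;2;20;21;33m[48;2;17;19;31m🬂[38;2;20;21;33m[48;2;17;19;31m🬂[38;2;150;150;150m[48;2;18;19;31m🬁[38;2;141;141;141m[48;2;107;107;107m🬔[38;2;153;153;153m[48;2;53;53;53m🬂[38;2;30;30;30m[48;2;17;19;31m🬕[38;2;20;21;33m[48;2;17;19;31m🬂[38;2;20;21;33m[48;2;17;19;31m🬂[38;2;20;21;33m[48;2;17;19;31m🬂[38;2;20;21;33m[48;2;17;19;31m🬂[0m
[38;2;14;17;29m[48;2;12;16;27m🬎[38;2;14;17;29m[48;2;12;16;27m🬎[38;2;14;17;29m[48;2;12;16;27m🬎[38;2;14;17;29m[48;2;12;16;27m🬎[38;2;14;17;29m[48;2;12;16;27m🬎[38;2;112;112;112m[48;2;13;16;28m🬁[38;2;70;70;70m[48;2;17;19;28m🬄[38;2;14;17;29m[48;2;12;16;27m🬎[38;2;14;17;29m[48;2;12;16;27m🬎[38;2;14;17;29m[48;2;12;16;27m🬎[38;2;14;17;29m[48;2;12;16;27m🬎[38;2;14;17;29m[48;2;12;16;27m🬎[0m
[38;2;11;15;26m[48;2;8;14;24m🬂[38;2;11;15;26m[48;2;8;14;24m🬂[38;2;11;15;26m[48;2;8;14;24m🬂[38;2;11;15;26m[48;2;8;14;24m🬂[38;2;11;15;26m[48;2;8;14;24m🬂[38;2;11;15;26m[48;2;8;14;24m🬂[38;2;11;15;26m[48;2;8;14;24m🬂[38;2;11;15;26m[48;2;8;14;24m🬂[38;2;11;15;26m[48;2;8;14;24m🬂[38;2;11;15;26m[48;2;8;14;24m🬂[38;2;11;15;26m[48;2;8;14;24m🬂[38;2;11;15;26m[48;2;8;14;24m🬂[0m
</frame>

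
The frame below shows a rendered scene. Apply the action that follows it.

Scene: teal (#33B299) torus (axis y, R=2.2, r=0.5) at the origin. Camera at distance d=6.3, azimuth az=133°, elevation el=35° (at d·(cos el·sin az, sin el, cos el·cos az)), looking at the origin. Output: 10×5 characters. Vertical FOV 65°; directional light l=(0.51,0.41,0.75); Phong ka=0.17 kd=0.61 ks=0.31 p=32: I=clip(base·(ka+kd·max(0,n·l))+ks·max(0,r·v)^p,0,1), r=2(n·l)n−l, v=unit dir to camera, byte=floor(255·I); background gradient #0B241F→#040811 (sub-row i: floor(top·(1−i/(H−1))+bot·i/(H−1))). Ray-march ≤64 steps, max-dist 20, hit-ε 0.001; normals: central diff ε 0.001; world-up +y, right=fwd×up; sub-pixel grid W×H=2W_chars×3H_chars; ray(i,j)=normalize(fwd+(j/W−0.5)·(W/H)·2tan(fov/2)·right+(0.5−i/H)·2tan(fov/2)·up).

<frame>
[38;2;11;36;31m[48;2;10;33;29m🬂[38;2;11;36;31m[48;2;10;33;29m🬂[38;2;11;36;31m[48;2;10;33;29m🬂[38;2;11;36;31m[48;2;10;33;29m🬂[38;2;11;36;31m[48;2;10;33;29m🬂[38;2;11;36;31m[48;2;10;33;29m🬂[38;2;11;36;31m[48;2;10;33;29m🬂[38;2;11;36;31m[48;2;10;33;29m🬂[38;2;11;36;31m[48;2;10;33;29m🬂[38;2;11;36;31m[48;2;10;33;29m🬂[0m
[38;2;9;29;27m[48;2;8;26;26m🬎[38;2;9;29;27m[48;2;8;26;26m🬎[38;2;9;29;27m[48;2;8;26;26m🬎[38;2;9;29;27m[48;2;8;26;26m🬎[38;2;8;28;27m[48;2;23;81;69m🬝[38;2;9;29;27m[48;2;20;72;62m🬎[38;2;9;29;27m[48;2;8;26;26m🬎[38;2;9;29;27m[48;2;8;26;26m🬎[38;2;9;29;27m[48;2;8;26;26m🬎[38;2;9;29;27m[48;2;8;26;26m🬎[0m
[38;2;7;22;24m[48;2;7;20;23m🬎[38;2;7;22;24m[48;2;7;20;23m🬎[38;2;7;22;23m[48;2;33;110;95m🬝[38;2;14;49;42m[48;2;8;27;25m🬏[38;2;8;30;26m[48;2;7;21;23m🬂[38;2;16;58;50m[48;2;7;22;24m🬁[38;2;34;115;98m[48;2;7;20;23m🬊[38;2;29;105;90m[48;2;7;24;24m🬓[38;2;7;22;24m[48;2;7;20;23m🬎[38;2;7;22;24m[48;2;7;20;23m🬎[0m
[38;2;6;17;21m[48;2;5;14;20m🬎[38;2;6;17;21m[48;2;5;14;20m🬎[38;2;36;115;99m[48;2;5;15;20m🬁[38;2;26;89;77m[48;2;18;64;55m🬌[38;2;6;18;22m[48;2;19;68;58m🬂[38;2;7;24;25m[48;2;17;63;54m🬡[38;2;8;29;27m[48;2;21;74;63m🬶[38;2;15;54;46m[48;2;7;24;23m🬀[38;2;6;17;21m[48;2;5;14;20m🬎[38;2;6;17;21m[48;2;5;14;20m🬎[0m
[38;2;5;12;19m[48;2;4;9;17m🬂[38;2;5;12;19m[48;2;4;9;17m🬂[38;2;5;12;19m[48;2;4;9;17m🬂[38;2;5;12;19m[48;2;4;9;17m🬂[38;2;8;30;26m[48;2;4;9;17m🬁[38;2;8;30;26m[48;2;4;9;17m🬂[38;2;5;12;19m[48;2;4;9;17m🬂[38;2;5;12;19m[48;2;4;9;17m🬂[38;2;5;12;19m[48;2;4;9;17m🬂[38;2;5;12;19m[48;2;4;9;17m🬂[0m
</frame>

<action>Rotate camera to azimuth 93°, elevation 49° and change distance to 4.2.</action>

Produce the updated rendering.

<frame>
[38;2;11;36;31m[48;2;10;33;29m🬂[38;2;11;36;31m[48;2;10;33;29m🬂[38;2;11;36;31m[48;2;10;33;29m🬂[38;2;11;36;31m[48;2;10;33;29m🬂[38;2;11;36;31m[48;2;10;33;29m🬂[38;2;11;36;31m[48;2;10;33;29m🬂[38;2;11;36;31m[48;2;10;33;29m🬂[38;2;11;36;31m[48;2;10;33;29m🬂[38;2;11;36;31m[48;2;10;33;29m🬂[38;2;11;36;31m[48;2;10;33;29m🬂[0m
[38;2;9;29;27m[48;2;8;26;26m🬎[38;2;9;29;27m[48;2;8;26;26m🬎[38;2;10;33;31m[48;2;27;94;81m🬬[38;2;19;68;58m[48;2;8;30;27m🬋[38;2;20;70;61m[48;2;9;33;29m🬍[38;2;29;104;90m[48;2;18;65;56m🬋[38;2;9;30;28m[48;2;35;121;104m🬂[38;2;12;42;37m[48;2;33;117;101m🬎[38;2;9;31;28m[48;2;8;27;26m🬒[38;2;9;29;27m[48;2;8;26;26m🬎[0m
[38;2;7;22;24m[48;2;7;20;23m🬎[38;2;10;35;33m[48;2;27;97;84m🬣[38;2;14;51;44m[48;2;8;30;26m🬀[38;2;8;30;26m[48;2;7;21;23m🬀[38;2;7;22;24m[48;2;7;20;23m🬎[38;2;7;22;24m[48;2;7;20;23m🬎[38;2;7;22;24m[48;2;7;20;23m🬎[38;2;35;124;106m[48;2;7;21;23m🬨[38;2;8;30;26m[48;2;26;94;81m🬁[38;2;10;35;30m[48;2;7;22;23m🬏[0m
[38;2;6;17;21m[48;2;5;14;20m🬎[38;2;20;73;63m[48;2;32;113;97m▐[38;2;8;30;26m[48;2;16;55;48m🬬[38;2;8;30;26m[48;2;5;16;21m🬏[38;2;6;17;21m[48;2;5;14;20m🬎[38;2;6;17;21m[48;2;5;14;20m🬎[38;2;6;17;21m[48;2;5;14;20m🬎[38;2;21;77;66m[48;2;6;17;21m🬷[38;2;25;89;76m[48;2;21;75;65m🬄[38;2;13;49;41m[48;2;5;16;21m▌[0m
[38;2;5;12;19m[48;2;4;9;17m🬂[38;2;38;125;108m[48;2;4;9;17m🬨[38;2;21;74;63m[48;2;50;127;112m🬊[38;2;11;40;34m[48;2;23;81;70m🬊[38;2;8;29;28m[48;2;19;66;57m🬊[38;2;5;12;19m[48;2;17;61;52m🬂[38;2;11;41;36m[48;2;19;70;60m🬂[38;2;19;67;58m[48;2;21;74;64m🬀[38;2;19;68;59m[48;2;14;51;44m🬕[38;2;10;38;32m[48;2;4;9;17m🬀[0m
</frame>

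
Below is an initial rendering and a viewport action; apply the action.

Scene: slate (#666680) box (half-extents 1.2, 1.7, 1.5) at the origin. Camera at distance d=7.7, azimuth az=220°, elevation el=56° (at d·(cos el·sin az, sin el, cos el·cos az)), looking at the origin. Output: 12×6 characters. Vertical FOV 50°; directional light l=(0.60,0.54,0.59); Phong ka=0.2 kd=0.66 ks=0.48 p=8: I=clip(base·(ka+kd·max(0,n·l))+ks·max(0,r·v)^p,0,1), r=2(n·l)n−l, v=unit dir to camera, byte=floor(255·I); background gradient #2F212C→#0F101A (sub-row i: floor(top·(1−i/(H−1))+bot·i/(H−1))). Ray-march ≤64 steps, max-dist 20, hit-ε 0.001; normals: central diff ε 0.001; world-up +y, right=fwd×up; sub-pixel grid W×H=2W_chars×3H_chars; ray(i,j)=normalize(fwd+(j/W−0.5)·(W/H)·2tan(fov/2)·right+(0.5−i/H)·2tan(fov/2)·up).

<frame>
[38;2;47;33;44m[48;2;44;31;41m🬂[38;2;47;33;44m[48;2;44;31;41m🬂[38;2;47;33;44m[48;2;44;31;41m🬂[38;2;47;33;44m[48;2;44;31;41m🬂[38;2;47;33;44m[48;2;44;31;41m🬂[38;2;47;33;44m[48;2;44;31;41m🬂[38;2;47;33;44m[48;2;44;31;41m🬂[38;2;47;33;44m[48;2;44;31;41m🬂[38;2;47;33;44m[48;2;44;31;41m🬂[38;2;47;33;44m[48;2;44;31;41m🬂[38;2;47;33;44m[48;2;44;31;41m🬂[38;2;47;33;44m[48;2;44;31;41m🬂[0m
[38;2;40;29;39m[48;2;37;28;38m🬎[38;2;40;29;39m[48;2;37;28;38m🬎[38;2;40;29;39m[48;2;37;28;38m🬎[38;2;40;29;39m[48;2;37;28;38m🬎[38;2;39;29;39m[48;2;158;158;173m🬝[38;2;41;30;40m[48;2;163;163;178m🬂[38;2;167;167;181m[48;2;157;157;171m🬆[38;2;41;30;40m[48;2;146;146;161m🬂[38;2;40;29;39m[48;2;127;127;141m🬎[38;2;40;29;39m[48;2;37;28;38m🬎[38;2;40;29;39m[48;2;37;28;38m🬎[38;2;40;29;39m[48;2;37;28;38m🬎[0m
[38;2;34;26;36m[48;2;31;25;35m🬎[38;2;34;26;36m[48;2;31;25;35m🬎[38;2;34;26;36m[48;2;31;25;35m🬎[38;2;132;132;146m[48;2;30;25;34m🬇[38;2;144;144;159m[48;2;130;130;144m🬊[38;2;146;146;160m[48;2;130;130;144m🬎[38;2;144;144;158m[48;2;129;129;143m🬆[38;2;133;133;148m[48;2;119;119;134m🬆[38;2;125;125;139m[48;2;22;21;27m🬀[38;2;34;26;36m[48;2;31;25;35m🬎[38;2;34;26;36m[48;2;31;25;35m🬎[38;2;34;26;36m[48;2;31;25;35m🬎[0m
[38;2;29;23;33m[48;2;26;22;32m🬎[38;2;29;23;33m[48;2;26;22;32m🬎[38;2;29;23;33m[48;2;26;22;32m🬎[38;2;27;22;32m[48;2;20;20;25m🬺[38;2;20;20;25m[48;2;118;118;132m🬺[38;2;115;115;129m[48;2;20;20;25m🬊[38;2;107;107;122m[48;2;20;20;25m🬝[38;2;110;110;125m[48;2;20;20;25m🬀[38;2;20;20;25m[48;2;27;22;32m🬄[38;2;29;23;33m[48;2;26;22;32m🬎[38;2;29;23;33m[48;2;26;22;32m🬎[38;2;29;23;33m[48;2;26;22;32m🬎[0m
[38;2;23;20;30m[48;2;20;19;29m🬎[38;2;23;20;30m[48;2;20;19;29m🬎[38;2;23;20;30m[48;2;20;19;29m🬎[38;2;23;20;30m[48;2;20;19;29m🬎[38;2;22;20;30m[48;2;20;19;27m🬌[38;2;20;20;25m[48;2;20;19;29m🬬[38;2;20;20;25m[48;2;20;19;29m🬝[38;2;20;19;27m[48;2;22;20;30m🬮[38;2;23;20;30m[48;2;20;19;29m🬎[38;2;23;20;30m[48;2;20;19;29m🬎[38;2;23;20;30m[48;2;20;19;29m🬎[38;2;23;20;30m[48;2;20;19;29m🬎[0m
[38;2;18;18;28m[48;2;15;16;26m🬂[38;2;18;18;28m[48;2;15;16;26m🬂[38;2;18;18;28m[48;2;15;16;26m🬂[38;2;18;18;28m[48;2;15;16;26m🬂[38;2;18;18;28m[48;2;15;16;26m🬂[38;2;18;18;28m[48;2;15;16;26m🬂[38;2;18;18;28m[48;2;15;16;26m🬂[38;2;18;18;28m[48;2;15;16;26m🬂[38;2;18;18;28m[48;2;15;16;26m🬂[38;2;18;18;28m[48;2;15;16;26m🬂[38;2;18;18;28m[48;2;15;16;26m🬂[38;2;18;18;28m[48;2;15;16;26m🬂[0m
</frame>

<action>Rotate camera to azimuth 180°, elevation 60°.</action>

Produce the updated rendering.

<frame>
[38;2;47;33;44m[48;2;44;31;41m🬂[38;2;47;33;44m[48;2;44;31;41m🬂[38;2;47;33;44m[48;2;44;31;41m🬂[38;2;47;33;44m[48;2;44;31;41m🬂[38;2;47;33;44m[48;2;44;31;41m🬂[38;2;47;33;44m[48;2;44;31;41m🬂[38;2;47;33;44m[48;2;44;31;41m🬂[38;2;47;33;44m[48;2;44;31;41m🬂[38;2;47;33;44m[48;2;44;31;41m🬂[38;2;47;33;44m[48;2;44;31;41m🬂[38;2;47;33;44m[48;2;44;31;41m🬂[38;2;47;33;44m[48;2;44;31;41m🬂[0m
[38;2;40;29;39m[48;2;37;28;38m🬎[38;2;40;29;39m[48;2;37;28;38m🬎[38;2;40;29;39m[48;2;37;28;38m🬎[38;2;40;29;39m[48;2;37;28;38m🬎[38;2;99;99;114m[48;2;39;29;39m🬦[38;2;41;30;40m[48;2;86;86;101m🬂[38;2;41;30;40m[48;2;73;73;87m🬂[38;2;41;30;40m[48;2;64;64;79m🬂[38;2;40;29;39m[48;2;37;28;38m🬎[38;2;40;29;39m[48;2;37;28;38m🬎[38;2;40;29;39m[48;2;37;28;38m🬎[38;2;40;29;39m[48;2;37;28;38m🬎[0m
[38;2;34;26;36m[48;2;31;25;35m🬎[38;2;34;26;36m[48;2;31;25;35m🬎[38;2;34;26;36m[48;2;31;25;35m🬎[38;2;34;26;36m[48;2;31;25;35m🬎[38;2;94;94;109m[48;2;33;26;36m▐[38;2;86;86;101m[48;2;79;79;94m▌[38;2;73;73;88m[48;2;69;69;83m▌[38;2;65;65;79m[48;2;62;62;76m▌[38;2;34;26;36m[48;2;31;25;35m🬎[38;2;34;26;36m[48;2;31;25;35m🬎[38;2;34;26;36m[48;2;31;25;35m🬎[38;2;34;26;36m[48;2;31;25;35m🬎[0m
[38;2;29;23;33m[48;2;26;22;32m🬎[38;2;29;23;33m[48;2;26;22;32m🬎[38;2;29;23;33m[48;2;26;22;32m🬎[38;2;29;23;33m[48;2;26;22;32m🬎[38;2;89;89;104m[48;2;20;20;25m🬎[38;2;76;76;91m[48;2;20;20;25m🬎[38;2;67;67;82m[48;2;20;20;25m🬎[38;2;61;61;76m[48;2;20;20;25m🬎[38;2;59;59;73m[48;2;26;22;31m🬄[38;2;29;23;33m[48;2;26;22;32m🬎[38;2;29;23;33m[48;2;26;22;32m🬎[38;2;29;23;33m[48;2;26;22;32m🬎[0m
[38;2;23;20;30m[48;2;20;19;29m🬎[38;2;23;20;30m[48;2;20;19;29m🬎[38;2;23;20;30m[48;2;20;19;29m🬎[38;2;23;20;30m[48;2;20;19;29m🬎[38;2;23;20;30m[48;2;20;19;27m🬄[38;2;20;20;25m[48;2;20;19;29m🬎[38;2;20;20;25m[48;2;20;19;29m🬎[38;2;20;20;25m[48;2;20;19;29m🬎[38;2;23;20;30m[48;2;20;19;29m🬎[38;2;23;20;30m[48;2;20;19;29m🬎[38;2;23;20;30m[48;2;20;19;29m🬎[38;2;23;20;30m[48;2;20;19;29m🬎[0m
[38;2;18;18;28m[48;2;15;16;26m🬂[38;2;18;18;28m[48;2;15;16;26m🬂[38;2;18;18;28m[48;2;15;16;26m🬂[38;2;18;18;28m[48;2;15;16;26m🬂[38;2;18;18;28m[48;2;15;16;26m🬂[38;2;18;18;28m[48;2;15;16;26m🬂[38;2;18;18;28m[48;2;15;16;26m🬂[38;2;18;18;28m[48;2;15;16;26m🬂[38;2;18;18;28m[48;2;15;16;26m🬂[38;2;18;18;28m[48;2;15;16;26m🬂[38;2;18;18;28m[48;2;15;16;26m🬂[38;2;18;18;28m[48;2;15;16;26m🬂[0m
</frame>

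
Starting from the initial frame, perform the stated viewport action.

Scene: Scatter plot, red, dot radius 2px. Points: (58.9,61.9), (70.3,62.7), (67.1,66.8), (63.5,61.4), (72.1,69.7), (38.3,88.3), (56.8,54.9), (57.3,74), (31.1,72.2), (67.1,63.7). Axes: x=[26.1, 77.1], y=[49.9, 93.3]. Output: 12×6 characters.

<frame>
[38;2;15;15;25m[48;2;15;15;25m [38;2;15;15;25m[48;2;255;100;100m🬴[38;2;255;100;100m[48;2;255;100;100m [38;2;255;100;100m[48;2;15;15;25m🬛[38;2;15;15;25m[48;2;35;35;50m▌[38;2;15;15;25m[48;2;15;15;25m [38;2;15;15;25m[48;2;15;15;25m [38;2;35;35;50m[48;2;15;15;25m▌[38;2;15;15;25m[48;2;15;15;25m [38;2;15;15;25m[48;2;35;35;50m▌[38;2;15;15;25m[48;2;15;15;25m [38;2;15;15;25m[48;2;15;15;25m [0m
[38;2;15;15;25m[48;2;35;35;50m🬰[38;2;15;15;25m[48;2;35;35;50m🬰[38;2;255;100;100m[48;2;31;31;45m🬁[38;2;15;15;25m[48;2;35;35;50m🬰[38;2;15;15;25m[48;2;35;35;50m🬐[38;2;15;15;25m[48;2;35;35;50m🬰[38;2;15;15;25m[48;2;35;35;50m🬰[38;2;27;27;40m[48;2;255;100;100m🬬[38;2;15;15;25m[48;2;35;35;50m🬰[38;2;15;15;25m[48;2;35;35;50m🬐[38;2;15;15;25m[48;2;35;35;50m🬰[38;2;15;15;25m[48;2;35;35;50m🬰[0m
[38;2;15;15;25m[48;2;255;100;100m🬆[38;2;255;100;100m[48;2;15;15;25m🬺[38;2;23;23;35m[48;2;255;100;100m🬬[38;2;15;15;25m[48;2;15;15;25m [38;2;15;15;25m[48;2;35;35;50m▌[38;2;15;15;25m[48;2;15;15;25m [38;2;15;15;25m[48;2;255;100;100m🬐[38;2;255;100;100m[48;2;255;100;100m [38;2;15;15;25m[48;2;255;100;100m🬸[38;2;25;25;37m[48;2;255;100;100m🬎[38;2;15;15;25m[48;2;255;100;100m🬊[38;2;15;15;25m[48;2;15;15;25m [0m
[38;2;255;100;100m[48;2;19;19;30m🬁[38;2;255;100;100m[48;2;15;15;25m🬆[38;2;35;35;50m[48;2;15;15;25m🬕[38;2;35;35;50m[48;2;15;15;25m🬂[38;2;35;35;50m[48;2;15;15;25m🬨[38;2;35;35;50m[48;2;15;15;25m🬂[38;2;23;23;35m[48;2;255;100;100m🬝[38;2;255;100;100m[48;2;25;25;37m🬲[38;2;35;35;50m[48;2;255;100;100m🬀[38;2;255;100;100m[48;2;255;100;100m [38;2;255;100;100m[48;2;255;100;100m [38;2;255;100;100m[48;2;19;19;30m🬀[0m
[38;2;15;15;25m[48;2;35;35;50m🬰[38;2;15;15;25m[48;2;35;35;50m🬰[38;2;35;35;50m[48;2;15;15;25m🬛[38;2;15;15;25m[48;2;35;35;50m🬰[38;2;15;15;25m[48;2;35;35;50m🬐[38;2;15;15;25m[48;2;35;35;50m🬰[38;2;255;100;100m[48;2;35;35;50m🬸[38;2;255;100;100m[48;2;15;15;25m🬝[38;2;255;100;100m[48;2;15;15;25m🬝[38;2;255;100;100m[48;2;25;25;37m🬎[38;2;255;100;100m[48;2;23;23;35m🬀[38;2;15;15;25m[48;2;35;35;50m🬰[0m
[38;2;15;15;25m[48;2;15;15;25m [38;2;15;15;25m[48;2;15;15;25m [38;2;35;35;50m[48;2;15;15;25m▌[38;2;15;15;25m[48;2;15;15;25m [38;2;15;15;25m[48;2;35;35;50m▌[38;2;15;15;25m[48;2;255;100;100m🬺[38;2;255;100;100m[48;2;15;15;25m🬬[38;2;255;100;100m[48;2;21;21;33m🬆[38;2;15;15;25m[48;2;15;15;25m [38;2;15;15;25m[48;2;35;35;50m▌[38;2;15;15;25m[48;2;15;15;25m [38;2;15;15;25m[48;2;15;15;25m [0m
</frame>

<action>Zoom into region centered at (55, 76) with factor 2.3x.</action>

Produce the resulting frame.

<frame>
[38;2;15;15;25m[48;2;15;15;25m [38;2;15;15;25m[48;2;15;15;25m [38;2;35;35;50m[48;2;15;15;25m▌[38;2;15;15;25m[48;2;15;15;25m [38;2;15;15;25m[48;2;35;35;50m▌[38;2;15;15;25m[48;2;15;15;25m [38;2;15;15;25m[48;2;15;15;25m [38;2;35;35;50m[48;2;15;15;25m▌[38;2;15;15;25m[48;2;15;15;25m [38;2;15;15;25m[48;2;35;35;50m▌[38;2;15;15;25m[48;2;15;15;25m [38;2;15;15;25m[48;2;15;15;25m [0m
[38;2;15;15;25m[48;2;35;35;50m🬰[38;2;15;15;25m[48;2;35;35;50m🬰[38;2;35;35;50m[48;2;15;15;25m🬛[38;2;15;15;25m[48;2;35;35;50m🬰[38;2;15;15;25m[48;2;35;35;50m🬐[38;2;15;15;25m[48;2;35;35;50m🬰[38;2;15;15;25m[48;2;35;35;50m🬰[38;2;35;35;50m[48;2;15;15;25m🬛[38;2;15;15;25m[48;2;35;35;50m🬰[38;2;15;15;25m[48;2;35;35;50m🬐[38;2;15;15;25m[48;2;35;35;50m🬰[38;2;15;15;25m[48;2;35;35;50m🬰[0m
[38;2;15;15;25m[48;2;15;15;25m [38;2;15;15;25m[48;2;15;15;25m [38;2;35;35;50m[48;2;15;15;25m▌[38;2;15;15;25m[48;2;15;15;25m [38;2;15;15;25m[48;2;35;35;50m▌[38;2;15;15;25m[48;2;15;15;25m [38;2;15;15;25m[48;2;255;100;100m🬝[38;2;35;35;50m[48;2;15;15;25m▌[38;2;15;15;25m[48;2;15;15;25m [38;2;15;15;25m[48;2;35;35;50m▌[38;2;15;15;25m[48;2;15;15;25m [38;2;15;15;25m[48;2;15;15;25m [0m
[38;2;35;35;50m[48;2;15;15;25m🬂[38;2;35;35;50m[48;2;15;15;25m🬂[38;2;35;35;50m[48;2;15;15;25m🬕[38;2;35;35;50m[48;2;15;15;25m🬂[38;2;35;35;50m[48;2;15;15;25m🬨[38;2;23;23;35m[48;2;255;100;100m🬴[38;2;255;100;100m[48;2;255;100;100m [38;2;255;100;100m[48;2;25;25;37m🬛[38;2;35;35;50m[48;2;15;15;25m🬂[38;2;35;35;50m[48;2;15;15;25m🬨[38;2;35;35;50m[48;2;15;15;25m🬂[38;2;35;35;50m[48;2;15;15;25m🬂[0m
[38;2;15;15;25m[48;2;35;35;50m🬰[38;2;15;15;25m[48;2;35;35;50m🬰[38;2;35;35;50m[48;2;15;15;25m🬛[38;2;15;15;25m[48;2;35;35;50m🬰[38;2;15;15;25m[48;2;35;35;50m🬐[38;2;15;15;25m[48;2;35;35;50m🬰[38;2;23;23;35m[48;2;255;100;100m🬺[38;2;35;35;50m[48;2;15;15;25m🬛[38;2;15;15;25m[48;2;35;35;50m🬰[38;2;15;15;25m[48;2;35;35;50m🬐[38;2;15;15;25m[48;2;35;35;50m🬰[38;2;15;15;25m[48;2;35;35;50m🬰[0m
[38;2;15;15;25m[48;2;15;15;25m [38;2;15;15;25m[48;2;15;15;25m [38;2;35;35;50m[48;2;15;15;25m▌[38;2;15;15;25m[48;2;15;15;25m [38;2;15;15;25m[48;2;35;35;50m▌[38;2;15;15;25m[48;2;15;15;25m [38;2;15;15;25m[48;2;15;15;25m [38;2;35;35;50m[48;2;15;15;25m▌[38;2;15;15;25m[48;2;15;15;25m [38;2;15;15;25m[48;2;35;35;50m▌[38;2;15;15;25m[48;2;15;15;25m [38;2;15;15;25m[48;2;15;15;25m [0m
</frame>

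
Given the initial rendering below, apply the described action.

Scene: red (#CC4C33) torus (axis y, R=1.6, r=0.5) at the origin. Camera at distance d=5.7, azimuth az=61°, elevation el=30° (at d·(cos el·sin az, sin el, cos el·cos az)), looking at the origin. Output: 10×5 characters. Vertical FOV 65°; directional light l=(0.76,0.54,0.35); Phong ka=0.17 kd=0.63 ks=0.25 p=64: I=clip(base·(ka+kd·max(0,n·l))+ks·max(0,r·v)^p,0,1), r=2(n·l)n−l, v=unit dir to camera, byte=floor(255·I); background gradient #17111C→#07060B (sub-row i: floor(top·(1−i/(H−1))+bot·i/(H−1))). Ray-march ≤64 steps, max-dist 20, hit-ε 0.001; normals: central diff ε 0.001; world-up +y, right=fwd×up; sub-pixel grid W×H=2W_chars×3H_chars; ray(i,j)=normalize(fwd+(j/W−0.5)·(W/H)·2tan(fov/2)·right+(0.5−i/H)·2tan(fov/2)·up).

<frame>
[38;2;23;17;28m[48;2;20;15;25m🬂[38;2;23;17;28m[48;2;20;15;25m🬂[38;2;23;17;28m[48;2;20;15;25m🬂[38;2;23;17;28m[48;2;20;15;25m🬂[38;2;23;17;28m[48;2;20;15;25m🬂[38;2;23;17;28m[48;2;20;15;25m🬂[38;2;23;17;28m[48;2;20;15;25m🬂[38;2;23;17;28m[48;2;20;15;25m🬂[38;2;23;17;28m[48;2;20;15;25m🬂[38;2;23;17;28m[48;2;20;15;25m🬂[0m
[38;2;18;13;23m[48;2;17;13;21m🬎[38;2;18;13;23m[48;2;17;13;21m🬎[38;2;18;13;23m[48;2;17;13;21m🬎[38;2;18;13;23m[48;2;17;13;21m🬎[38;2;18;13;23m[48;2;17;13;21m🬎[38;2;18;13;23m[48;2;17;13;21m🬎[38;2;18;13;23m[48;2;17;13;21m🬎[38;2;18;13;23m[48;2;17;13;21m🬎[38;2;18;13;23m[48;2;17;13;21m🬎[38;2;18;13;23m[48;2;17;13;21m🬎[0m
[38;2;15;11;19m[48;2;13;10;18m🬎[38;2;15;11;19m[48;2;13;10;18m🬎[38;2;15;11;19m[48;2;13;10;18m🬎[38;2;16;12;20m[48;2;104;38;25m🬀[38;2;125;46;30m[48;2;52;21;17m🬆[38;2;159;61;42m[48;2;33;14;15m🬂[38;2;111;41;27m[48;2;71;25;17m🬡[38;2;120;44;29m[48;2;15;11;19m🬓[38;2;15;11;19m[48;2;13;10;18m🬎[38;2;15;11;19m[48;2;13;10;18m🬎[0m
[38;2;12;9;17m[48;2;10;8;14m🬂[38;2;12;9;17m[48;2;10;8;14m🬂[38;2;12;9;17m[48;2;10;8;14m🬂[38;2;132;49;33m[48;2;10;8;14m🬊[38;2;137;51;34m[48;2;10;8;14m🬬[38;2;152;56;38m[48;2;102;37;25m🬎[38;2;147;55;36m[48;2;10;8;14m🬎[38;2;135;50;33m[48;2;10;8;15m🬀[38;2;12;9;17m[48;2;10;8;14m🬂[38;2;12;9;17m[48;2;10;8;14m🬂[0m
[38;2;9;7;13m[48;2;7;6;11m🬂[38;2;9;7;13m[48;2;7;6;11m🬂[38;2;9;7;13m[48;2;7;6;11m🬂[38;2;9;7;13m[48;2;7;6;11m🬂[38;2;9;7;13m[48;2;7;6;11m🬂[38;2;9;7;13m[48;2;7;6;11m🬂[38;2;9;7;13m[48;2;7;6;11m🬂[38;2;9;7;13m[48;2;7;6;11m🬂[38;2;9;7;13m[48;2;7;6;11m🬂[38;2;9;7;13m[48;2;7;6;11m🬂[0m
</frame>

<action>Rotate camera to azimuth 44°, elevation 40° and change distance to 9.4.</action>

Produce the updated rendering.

<frame>
[38;2;23;17;28m[48;2;20;15;25m🬂[38;2;23;17;28m[48;2;20;15;25m🬂[38;2;23;17;28m[48;2;20;15;25m🬂[38;2;23;17;28m[48;2;20;15;25m🬂[38;2;23;17;28m[48;2;20;15;25m🬂[38;2;23;17;28m[48;2;20;15;25m🬂[38;2;23;17;28m[48;2;20;15;25m🬂[38;2;23;17;28m[48;2;20;15;25m🬂[38;2;23;17;28m[48;2;20;15;25m🬂[38;2;23;17;28m[48;2;20;15;25m🬂[0m
[38;2;18;13;23m[48;2;17;13;21m🬎[38;2;18;13;23m[48;2;17;13;21m🬎[38;2;18;13;23m[48;2;17;13;21m🬎[38;2;18;13;23m[48;2;17;13;21m🬎[38;2;18;13;23m[48;2;17;13;21m🬎[38;2;18;13;23m[48;2;17;13;21m🬎[38;2;18;13;23m[48;2;17;13;21m🬎[38;2;18;13;23m[48;2;17;13;21m🬎[38;2;18;13;23m[48;2;17;13;21m🬎[38;2;18;13;23m[48;2;17;13;21m🬎[0m
[38;2;15;11;19m[48;2;13;10;18m🬎[38;2;15;11;19m[48;2;13;10;18m🬎[38;2;15;11;19m[48;2;13;10;18m🬎[38;2;15;11;19m[48;2;13;10;18m🬎[38;2;107;39;26m[48;2;14;11;19m🬜[38;2;112;41;27m[48;2;26;13;17m🬂[38;2;116;42;28m[48;2;15;11;19m🬓[38;2;15;11;19m[48;2;13;10;18m🬎[38;2;15;11;19m[48;2;13;10;18m🬎[38;2;15;11;19m[48;2;13;10;18m🬎[0m
[38;2;12;9;17m[48;2;10;8;14m🬂[38;2;12;9;17m[48;2;10;8;14m🬂[38;2;12;9;17m[48;2;10;8;14m🬂[38;2;12;9;17m[48;2;10;8;14m🬂[38;2;141;52;35m[48;2;23;12;15m🬁[38;2;159;59;40m[48;2;10;8;14m🬂[38;2;125;46;31m[48;2;10;8;15m🬀[38;2;12;9;17m[48;2;10;8;14m🬂[38;2;12;9;17m[48;2;10;8;14m🬂[38;2;12;9;17m[48;2;10;8;14m🬂[0m
[38;2;9;7;13m[48;2;7;6;11m🬂[38;2;9;7;13m[48;2;7;6;11m🬂[38;2;9;7;13m[48;2;7;6;11m🬂[38;2;9;7;13m[48;2;7;6;11m🬂[38;2;9;7;13m[48;2;7;6;11m🬂[38;2;9;7;13m[48;2;7;6;11m🬂[38;2;9;7;13m[48;2;7;6;11m🬂[38;2;9;7;13m[48;2;7;6;11m🬂[38;2;9;7;13m[48;2;7;6;11m🬂[38;2;9;7;13m[48;2;7;6;11m🬂[0m
</frame>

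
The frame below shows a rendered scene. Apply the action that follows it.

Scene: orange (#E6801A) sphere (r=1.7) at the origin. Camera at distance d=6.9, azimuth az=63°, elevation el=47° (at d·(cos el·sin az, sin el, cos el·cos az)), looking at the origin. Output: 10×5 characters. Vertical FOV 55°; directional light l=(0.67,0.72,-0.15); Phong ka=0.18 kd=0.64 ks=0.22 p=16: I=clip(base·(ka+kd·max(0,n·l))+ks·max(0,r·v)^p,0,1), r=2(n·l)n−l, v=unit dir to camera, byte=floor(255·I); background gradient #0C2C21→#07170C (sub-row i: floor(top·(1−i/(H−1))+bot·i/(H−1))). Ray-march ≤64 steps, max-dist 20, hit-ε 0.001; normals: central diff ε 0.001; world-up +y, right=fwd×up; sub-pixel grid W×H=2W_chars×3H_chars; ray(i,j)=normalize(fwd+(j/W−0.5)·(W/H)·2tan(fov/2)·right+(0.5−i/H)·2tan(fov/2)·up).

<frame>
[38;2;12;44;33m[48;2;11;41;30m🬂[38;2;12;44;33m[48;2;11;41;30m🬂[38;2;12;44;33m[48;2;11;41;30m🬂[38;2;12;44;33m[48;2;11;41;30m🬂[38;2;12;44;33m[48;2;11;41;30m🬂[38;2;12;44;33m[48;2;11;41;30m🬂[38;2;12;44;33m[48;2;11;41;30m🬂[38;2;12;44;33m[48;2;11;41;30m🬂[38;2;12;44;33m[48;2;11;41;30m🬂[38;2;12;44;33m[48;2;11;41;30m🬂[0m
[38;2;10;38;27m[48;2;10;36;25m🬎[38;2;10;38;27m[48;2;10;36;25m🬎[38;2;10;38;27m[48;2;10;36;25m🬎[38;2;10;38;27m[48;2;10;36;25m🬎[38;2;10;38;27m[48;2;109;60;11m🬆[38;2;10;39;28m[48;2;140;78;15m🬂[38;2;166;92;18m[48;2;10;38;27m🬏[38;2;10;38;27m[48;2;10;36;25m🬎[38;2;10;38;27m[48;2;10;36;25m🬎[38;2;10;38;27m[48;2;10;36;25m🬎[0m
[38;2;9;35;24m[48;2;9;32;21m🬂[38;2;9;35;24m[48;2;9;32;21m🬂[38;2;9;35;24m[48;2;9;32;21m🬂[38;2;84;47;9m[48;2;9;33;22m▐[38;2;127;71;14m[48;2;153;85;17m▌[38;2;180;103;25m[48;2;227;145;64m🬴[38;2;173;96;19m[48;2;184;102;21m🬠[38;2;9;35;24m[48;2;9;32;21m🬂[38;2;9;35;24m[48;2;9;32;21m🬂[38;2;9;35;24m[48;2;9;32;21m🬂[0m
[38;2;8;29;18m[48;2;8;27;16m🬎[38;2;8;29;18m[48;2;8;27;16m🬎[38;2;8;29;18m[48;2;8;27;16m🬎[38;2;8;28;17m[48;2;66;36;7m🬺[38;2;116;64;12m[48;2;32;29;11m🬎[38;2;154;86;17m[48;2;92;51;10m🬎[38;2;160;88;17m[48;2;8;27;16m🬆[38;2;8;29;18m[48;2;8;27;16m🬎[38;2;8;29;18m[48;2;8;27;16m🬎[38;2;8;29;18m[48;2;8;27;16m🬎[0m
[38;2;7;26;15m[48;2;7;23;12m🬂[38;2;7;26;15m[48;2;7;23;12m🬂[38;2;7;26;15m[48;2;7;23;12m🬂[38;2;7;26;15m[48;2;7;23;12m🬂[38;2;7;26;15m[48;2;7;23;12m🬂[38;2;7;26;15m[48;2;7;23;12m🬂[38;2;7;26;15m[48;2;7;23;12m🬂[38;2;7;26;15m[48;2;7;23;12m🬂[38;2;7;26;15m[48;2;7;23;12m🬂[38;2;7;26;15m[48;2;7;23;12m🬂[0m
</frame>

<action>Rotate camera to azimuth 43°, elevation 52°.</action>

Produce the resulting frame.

<frame>
[38;2;12;44;33m[48;2;11;41;30m🬂[38;2;12;44;33m[48;2;11;41;30m🬂[38;2;12;44;33m[48;2;11;41;30m🬂[38;2;12;44;33m[48;2;11;41;30m🬂[38;2;12;44;33m[48;2;11;41;30m🬂[38;2;12;44;33m[48;2;11;41;30m🬂[38;2;12;44;33m[48;2;11;41;30m🬂[38;2;12;44;33m[48;2;11;41;30m🬂[38;2;12;44;33m[48;2;11;41;30m🬂[38;2;12;44;33m[48;2;11;41;30m🬂[0m
[38;2;10;38;27m[48;2;10;36;25m🬎[38;2;10;38;27m[48;2;10;36;25m🬎[38;2;10;38;27m[48;2;10;36;25m🬎[38;2;10;38;27m[48;2;10;36;25m🬎[38;2;10;38;27m[48;2;99;55;11m🬆[38;2;10;39;28m[48;2;140;78;15m🬂[38;2;172;96;19m[48;2;10;38;27m🬏[38;2;10;38;27m[48;2;10;36;25m🬎[38;2;10;38;27m[48;2;10;36;25m🬎[38;2;10;38;27m[48;2;10;36;25m🬎[0m
[38;2;9;35;24m[48;2;9;32;21m🬂[38;2;9;35;24m[48;2;9;32;21m🬂[38;2;9;35;24m[48;2;9;32;21m🬂[38;2;9;33;22m[48;2;59;32;6m▌[38;2;134;74;14m[48;2;105;58;11m▐[38;2;217;140;62m[48;2;165;93;21m🬇[38;2;197;115;33m[48;2;182;101;21m🬃[38;2;9;35;24m[48;2;9;32;21m🬂[38;2;9;35;24m[48;2;9;32;21m🬂[38;2;9;35;24m[48;2;9;32;21m🬂[0m
[38;2;8;29;18m[48;2;8;27;16m🬎[38;2;8;29;18m[48;2;8;27;16m🬎[38;2;8;29;18m[48;2;8;27;16m🬎[38;2;8;28;17m[48;2;41;23;4m🬺[38;2;102;56;11m[48;2;36;27;8m🬊[38;2;140;77;15m[48;2;79;44;8m🬎[38;2;157;87;17m[48;2;8;27;16m🬆[38;2;8;29;18m[48;2;8;27;16m🬎[38;2;8;29;18m[48;2;8;27;16m🬎[38;2;8;29;18m[48;2;8;27;16m🬎[0m
[38;2;7;26;15m[48;2;7;23;12m🬂[38;2;7;26;15m[48;2;7;23;12m🬂[38;2;7;26;15m[48;2;7;23;12m🬂[38;2;7;26;15m[48;2;7;23;12m🬂[38;2;7;26;15m[48;2;7;23;12m🬂[38;2;7;26;15m[48;2;7;23;12m🬂[38;2;7;26;15m[48;2;7;23;12m🬂[38;2;7;26;15m[48;2;7;23;12m🬂[38;2;7;26;15m[48;2;7;23;12m🬂[38;2;7;26;15m[48;2;7;23;12m🬂[0m
</frame>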